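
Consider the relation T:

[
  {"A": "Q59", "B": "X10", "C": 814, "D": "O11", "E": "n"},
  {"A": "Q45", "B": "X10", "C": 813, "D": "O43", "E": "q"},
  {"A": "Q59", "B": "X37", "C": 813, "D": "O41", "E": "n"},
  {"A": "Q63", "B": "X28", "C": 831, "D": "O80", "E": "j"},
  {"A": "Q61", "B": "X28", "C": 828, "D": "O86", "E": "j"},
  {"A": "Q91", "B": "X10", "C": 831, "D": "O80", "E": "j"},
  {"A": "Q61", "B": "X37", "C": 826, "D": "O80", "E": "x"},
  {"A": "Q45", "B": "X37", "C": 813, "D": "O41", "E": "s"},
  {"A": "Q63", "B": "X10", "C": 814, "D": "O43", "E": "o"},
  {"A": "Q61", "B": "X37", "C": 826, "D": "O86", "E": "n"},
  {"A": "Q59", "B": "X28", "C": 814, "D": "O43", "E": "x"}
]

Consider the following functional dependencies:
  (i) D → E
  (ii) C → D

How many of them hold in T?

0

(i) D → E: D=O43: 3 rows → E takes values {q, o, x} — violation; D=O41: 2 rows → E takes values {n, s} — violation; D=O80: 3 rows → E takes values {j, x} — violation; D=O86: 2 rows → E takes values {j, n} — violation — fails.
(ii) C → D: C=814: 3 rows → D takes values {O11, O43} — violation; C=813: 3 rows → D takes values {O43, O41} — violation; C=826: 2 rows → D takes values {O80, O86} — violation — fails.
None of the 2 dependencies hold.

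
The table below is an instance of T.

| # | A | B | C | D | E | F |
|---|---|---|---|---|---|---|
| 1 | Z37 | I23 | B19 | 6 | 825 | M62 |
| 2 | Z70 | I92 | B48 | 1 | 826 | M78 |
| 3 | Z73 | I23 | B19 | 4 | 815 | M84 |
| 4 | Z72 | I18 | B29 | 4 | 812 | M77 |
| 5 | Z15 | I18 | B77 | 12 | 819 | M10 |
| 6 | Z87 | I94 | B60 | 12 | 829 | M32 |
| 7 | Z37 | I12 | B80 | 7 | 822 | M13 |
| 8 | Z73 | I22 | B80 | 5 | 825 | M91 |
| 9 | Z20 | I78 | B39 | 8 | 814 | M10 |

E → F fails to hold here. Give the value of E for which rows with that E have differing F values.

825

E=825: rows 1, 8 → F takes values {M62, M91} — violation
E=826: row 2 → F = M78 ✓
E=815: row 3 → F = M84 ✓
E=812: row 4 → F = M77 ✓
E=819: row 5 → F = M10 ✓
E=829: row 6 → F = M32 ✓
E=822: row 7 → F = M13 ✓
E=814: row 9 → F = M10 ✓
The only E value with inconsistent F is E=825.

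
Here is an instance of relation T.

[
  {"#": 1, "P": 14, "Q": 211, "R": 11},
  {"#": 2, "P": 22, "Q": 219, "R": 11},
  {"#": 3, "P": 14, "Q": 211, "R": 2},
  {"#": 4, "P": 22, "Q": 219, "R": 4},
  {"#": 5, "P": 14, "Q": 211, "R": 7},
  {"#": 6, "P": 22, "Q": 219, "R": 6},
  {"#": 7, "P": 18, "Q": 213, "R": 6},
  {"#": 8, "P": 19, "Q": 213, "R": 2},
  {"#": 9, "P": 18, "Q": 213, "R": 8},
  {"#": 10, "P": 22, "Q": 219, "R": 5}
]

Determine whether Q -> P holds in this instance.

Q=211: rows 1, 3, 5 → P = 14, 14, 14 ✓
Q=219: rows 2, 4, 6, 10 → P = 22, 22, 22, 22 ✓
Q=213: rows 7, 8, 9 → P takes values {18, 19} — violation
Two rows agree on Q but differ on P, so Q -> P does not hold.

No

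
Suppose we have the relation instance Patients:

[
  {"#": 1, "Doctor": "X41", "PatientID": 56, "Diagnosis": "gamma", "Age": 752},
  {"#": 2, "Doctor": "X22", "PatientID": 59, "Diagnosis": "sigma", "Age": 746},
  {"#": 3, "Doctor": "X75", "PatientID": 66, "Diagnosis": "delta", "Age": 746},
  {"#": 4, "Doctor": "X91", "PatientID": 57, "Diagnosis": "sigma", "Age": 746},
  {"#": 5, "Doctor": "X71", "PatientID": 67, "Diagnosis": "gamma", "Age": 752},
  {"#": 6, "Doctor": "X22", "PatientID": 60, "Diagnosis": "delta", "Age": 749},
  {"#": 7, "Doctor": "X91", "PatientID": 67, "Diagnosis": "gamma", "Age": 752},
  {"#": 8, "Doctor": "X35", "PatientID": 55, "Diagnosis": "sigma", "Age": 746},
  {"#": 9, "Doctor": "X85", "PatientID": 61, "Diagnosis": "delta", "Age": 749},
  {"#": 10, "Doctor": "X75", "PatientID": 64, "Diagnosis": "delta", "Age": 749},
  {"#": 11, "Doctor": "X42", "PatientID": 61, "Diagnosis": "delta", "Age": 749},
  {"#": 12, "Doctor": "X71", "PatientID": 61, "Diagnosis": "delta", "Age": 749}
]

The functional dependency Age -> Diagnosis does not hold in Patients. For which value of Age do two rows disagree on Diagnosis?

Age=752: rows 1, 5, 7 → Diagnosis = gamma, gamma, gamma ✓
Age=746: rows 2, 3, 4, 8 → Diagnosis takes values {sigma, delta} — violation
Age=749: rows 6, 9, 10, 11, 12 → Diagnosis = delta, delta, delta, delta, delta ✓
The only Age value with inconsistent Diagnosis is Age=746.

746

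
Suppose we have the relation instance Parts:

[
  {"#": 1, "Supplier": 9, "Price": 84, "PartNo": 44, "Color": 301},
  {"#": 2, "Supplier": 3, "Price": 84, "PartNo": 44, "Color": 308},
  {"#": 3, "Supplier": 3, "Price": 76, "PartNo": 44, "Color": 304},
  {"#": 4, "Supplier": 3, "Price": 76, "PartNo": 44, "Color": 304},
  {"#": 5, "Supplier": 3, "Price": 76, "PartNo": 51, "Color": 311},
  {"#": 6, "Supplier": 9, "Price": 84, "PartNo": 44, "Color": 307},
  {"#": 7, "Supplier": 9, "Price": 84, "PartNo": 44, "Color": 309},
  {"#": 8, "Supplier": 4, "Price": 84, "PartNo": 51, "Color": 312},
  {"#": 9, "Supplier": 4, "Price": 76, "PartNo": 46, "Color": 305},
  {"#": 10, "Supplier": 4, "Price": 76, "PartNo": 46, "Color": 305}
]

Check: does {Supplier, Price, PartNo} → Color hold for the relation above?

No

(Supplier=9, Price=84, PartNo=44): rows 1, 6, 7 → Color takes values {301, 307, 309} — violation
(Supplier=3, Price=84, PartNo=44): row 2 → Color = 308 ✓
(Supplier=3, Price=76, PartNo=44): rows 3, 4 → Color = 304, 304 ✓
(Supplier=3, Price=76, PartNo=51): row 5 → Color = 311 ✓
(Supplier=4, Price=84, PartNo=51): row 8 → Color = 312 ✓
(Supplier=4, Price=76, PartNo=46): rows 9, 10 → Color = 305, 305 ✓
Two rows agree on {Supplier, Price, PartNo} but differ on Color, so {Supplier, Price, PartNo} → Color does not hold.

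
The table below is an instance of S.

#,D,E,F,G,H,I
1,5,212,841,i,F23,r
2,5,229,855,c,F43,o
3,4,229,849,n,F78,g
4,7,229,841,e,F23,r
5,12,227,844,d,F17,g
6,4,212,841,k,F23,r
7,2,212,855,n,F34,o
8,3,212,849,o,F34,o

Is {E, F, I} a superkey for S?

No

Rows 1 and 6 have the same {E, F, I} value (E=212, F=841, I=r) but are distinct tuples, so {E, F, I} does not determine every attribute — not a superkey.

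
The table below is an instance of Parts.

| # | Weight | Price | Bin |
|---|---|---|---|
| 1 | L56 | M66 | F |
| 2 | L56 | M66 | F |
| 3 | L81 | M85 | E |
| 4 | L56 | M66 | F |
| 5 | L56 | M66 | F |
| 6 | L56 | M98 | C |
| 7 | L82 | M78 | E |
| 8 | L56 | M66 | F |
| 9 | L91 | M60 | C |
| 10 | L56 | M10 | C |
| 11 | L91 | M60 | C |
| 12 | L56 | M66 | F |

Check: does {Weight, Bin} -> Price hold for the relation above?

(Weight=L56, Bin=F): rows 1, 2, 4, 5, 8, 12 → Price = M66, M66, M66, M66, M66, M66 ✓
(Weight=L81, Bin=E): row 3 → Price = M85 ✓
(Weight=L56, Bin=C): rows 6, 10 → Price takes values {M98, M10} — violation
(Weight=L82, Bin=E): row 7 → Price = M78 ✓
(Weight=L91, Bin=C): rows 9, 11 → Price = M60, M60 ✓
Two rows agree on {Weight, Bin} but differ on Price, so {Weight, Bin} -> Price does not hold.

No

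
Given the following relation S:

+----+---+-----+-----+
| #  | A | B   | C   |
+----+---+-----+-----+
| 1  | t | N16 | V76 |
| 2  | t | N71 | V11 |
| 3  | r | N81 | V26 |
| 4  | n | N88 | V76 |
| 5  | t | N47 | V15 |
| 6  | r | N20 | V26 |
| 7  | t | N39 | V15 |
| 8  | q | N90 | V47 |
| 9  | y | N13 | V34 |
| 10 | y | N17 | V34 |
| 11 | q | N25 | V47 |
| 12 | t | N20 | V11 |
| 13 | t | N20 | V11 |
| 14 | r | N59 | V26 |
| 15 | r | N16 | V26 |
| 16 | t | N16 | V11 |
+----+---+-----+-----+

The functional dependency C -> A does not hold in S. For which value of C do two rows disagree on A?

V76

C=V76: rows 1, 4 → A takes values {t, n} — violation
C=V11: rows 2, 12, 13, 16 → A = t, t, t, t ✓
C=V26: rows 3, 6, 14, 15 → A = r, r, r, r ✓
C=V15: rows 5, 7 → A = t, t ✓
C=V47: rows 8, 11 → A = q, q ✓
C=V34: rows 9, 10 → A = y, y ✓
The only C value with inconsistent A is C=V76.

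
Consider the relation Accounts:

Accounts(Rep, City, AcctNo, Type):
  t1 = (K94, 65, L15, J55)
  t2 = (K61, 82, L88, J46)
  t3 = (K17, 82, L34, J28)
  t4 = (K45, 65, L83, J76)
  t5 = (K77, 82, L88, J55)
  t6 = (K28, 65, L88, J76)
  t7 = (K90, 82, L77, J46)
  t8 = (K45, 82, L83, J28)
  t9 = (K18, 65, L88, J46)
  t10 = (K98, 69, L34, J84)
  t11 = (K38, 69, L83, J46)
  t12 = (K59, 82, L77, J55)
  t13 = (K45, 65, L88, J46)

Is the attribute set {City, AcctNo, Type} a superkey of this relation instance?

No

Rows 9 and 13 have the same {City, AcctNo, Type} value (City=65, AcctNo=L88, Type=J46) but are distinct tuples, so {City, AcctNo, Type} does not determine every attribute — not a superkey.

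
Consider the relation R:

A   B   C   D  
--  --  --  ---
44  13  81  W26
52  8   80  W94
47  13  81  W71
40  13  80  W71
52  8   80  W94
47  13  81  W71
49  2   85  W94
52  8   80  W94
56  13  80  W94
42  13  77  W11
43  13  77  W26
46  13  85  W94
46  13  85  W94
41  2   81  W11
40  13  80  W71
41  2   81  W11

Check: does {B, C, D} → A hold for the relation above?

(B=13, C=81, D=W26): 1 row → A = 44 ✓
(B=8, C=80, D=W94): 3 rows → A = 52, 52, 52 ✓
(B=13, C=81, D=W71): 2 rows → A = 47, 47 ✓
(B=13, C=80, D=W71): 2 rows → A = 40, 40 ✓
(B=2, C=85, D=W94): 1 row → A = 49 ✓
(B=13, C=80, D=W94): 1 row → A = 56 ✓
(B=13, C=77, D=W11): 1 row → A = 42 ✓
(B=13, C=77, D=W26): 1 row → A = 43 ✓
(B=13, C=85, D=W94): 2 rows → A = 46, 46 ✓
(B=2, C=81, D=W11): 2 rows → A = 41, 41 ✓
Every {B, C, D} value is associated with a single A value, so {B, C, D} → A holds.

Yes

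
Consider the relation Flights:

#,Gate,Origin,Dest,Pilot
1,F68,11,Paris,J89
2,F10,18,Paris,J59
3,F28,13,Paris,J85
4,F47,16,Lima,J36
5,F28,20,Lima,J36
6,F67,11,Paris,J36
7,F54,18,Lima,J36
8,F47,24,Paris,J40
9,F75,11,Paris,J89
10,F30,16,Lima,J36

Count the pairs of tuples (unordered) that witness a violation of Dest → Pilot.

Dest=Paris: violating pairs (1,2), (1,3), (1,6), (1,8), (2,3), (2,6), (2,8), (2,9), (3,6), (3,8), (3,9), (6,8), (6,9), (8,9) — 14 pairs.
Dest=Lima: all 4 rows agree on Pilot — 0 pairs.

14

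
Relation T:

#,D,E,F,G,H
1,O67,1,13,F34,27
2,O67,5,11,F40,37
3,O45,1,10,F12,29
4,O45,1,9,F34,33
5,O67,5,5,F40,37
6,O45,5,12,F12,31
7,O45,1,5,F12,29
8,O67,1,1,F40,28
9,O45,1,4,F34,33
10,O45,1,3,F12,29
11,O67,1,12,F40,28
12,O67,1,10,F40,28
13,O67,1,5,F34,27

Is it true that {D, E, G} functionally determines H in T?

Yes

(D=O67, E=1, G=F34): rows 1, 13 → H = 27, 27 ✓
(D=O67, E=5, G=F40): rows 2, 5 → H = 37, 37 ✓
(D=O45, E=1, G=F12): rows 3, 7, 10 → H = 29, 29, 29 ✓
(D=O45, E=1, G=F34): rows 4, 9 → H = 33, 33 ✓
(D=O45, E=5, G=F12): row 6 → H = 31 ✓
(D=O67, E=1, G=F40): rows 8, 11, 12 → H = 28, 28, 28 ✓
Every {D, E, G} value is associated with a single H value, so {D, E, G} → H holds.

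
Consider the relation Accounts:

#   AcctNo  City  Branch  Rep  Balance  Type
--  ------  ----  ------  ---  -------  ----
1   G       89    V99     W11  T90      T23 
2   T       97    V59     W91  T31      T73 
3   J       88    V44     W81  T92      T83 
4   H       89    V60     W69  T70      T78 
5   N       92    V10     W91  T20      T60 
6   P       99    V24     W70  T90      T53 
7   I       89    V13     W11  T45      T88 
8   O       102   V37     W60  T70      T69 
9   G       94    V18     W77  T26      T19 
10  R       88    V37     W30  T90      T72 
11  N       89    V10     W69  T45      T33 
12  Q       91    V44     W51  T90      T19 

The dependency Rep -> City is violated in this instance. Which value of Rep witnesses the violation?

W91

Rep=W11: rows 1, 7 → City = 89, 89 ✓
Rep=W91: rows 2, 5 → City takes values {97, 92} — violation
Rep=W81: row 3 → City = 88 ✓
Rep=W69: rows 4, 11 → City = 89, 89 ✓
Rep=W70: row 6 → City = 99 ✓
Rep=W60: row 8 → City = 102 ✓
Rep=W77: row 9 → City = 94 ✓
Rep=W30: row 10 → City = 88 ✓
Rep=W51: row 12 → City = 91 ✓
The only Rep value with inconsistent City is Rep=W91.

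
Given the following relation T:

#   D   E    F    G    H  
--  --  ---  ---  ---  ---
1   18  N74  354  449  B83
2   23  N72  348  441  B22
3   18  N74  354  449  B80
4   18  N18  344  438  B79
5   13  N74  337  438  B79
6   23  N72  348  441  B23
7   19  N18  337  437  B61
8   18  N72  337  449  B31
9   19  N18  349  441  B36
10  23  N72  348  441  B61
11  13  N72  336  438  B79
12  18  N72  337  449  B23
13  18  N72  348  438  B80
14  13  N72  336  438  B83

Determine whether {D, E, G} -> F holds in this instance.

(D=18, E=N74, G=449): rows 1, 3 → F = 354, 354 ✓
(D=23, E=N72, G=441): rows 2, 6, 10 → F = 348, 348, 348 ✓
(D=18, E=N18, G=438): row 4 → F = 344 ✓
(D=13, E=N74, G=438): row 5 → F = 337 ✓
(D=19, E=N18, G=437): row 7 → F = 337 ✓
(D=18, E=N72, G=449): rows 8, 12 → F = 337, 337 ✓
(D=19, E=N18, G=441): row 9 → F = 349 ✓
(D=13, E=N72, G=438): rows 11, 14 → F = 336, 336 ✓
(D=18, E=N72, G=438): row 13 → F = 348 ✓
Every {D, E, G} value is associated with a single F value, so {D, E, G} -> F holds.

Yes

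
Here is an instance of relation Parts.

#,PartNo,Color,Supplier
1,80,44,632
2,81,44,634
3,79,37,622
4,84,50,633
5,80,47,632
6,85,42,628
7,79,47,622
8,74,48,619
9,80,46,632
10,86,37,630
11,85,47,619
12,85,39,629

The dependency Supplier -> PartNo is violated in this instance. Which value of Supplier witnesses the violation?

Supplier=632: rows 1, 5, 9 → PartNo = 80, 80, 80 ✓
Supplier=634: row 2 → PartNo = 81 ✓
Supplier=622: rows 3, 7 → PartNo = 79, 79 ✓
Supplier=633: row 4 → PartNo = 84 ✓
Supplier=628: row 6 → PartNo = 85 ✓
Supplier=619: rows 8, 11 → PartNo takes values {74, 85} — violation
Supplier=630: row 10 → PartNo = 86 ✓
Supplier=629: row 12 → PartNo = 85 ✓
The only Supplier value with inconsistent PartNo is Supplier=619.

619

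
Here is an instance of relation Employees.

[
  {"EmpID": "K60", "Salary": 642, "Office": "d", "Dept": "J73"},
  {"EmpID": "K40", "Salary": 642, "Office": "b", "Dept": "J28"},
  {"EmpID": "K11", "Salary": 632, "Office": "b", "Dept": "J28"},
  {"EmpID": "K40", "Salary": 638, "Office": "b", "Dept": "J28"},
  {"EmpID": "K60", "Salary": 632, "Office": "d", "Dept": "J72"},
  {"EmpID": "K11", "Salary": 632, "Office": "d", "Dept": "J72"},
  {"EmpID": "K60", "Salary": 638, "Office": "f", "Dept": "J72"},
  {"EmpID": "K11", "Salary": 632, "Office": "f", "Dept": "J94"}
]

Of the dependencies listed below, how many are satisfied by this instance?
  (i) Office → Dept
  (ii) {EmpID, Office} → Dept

(i) Office → Dept: Office=d: 3 rows → Dept takes values {J73, J72} — violation; Office=f: 2 rows → Dept takes values {J72, J94} — violation — fails.
(ii) {EmpID, Office} → Dept: (EmpID=K60, Office=d): 2 rows → Dept takes values {J73, J72} — violation — fails.
None of the 2 dependencies hold.

0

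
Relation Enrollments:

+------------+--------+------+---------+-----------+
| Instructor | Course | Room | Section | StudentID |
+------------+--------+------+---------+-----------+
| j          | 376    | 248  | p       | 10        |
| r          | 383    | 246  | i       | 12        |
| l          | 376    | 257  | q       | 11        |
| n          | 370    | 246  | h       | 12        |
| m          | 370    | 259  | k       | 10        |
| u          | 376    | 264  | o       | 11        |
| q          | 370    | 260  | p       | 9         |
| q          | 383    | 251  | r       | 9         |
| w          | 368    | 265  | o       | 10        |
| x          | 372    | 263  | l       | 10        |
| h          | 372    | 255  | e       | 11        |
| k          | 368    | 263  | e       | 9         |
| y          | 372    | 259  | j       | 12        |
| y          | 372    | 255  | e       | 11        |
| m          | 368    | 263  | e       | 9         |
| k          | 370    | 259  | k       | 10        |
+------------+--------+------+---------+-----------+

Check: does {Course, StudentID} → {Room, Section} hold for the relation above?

No

(Course=376, StudentID=10): 1 row → {Room,Section} = (248, p) ✓
(Course=383, StudentID=12): 1 row → {Room,Section} = (246, i) ✓
(Course=376, StudentID=11): 2 rows → {Room,Section} takes values {(257, q), (264, o)} — violation
(Course=370, StudentID=12): 1 row → {Room,Section} = (246, h) ✓
(Course=370, StudentID=10): 2 rows → {Room,Section} = (259, k), (259, k) ✓
(Course=370, StudentID=9): 1 row → {Room,Section} = (260, p) ✓
(Course=383, StudentID=9): 1 row → {Room,Section} = (251, r) ✓
(Course=368, StudentID=10): 1 row → {Room,Section} = (265, o) ✓
(Course=372, StudentID=10): 1 row → {Room,Section} = (263, l) ✓
(Course=372, StudentID=11): 2 rows → {Room,Section} = (255, e), (255, e) ✓
(Course=368, StudentID=9): 2 rows → {Room,Section} = (263, e), (263, e) ✓
(Course=372, StudentID=12): 1 row → {Room,Section} = (259, j) ✓
Two rows agree on {Course, StudentID} but differ on {Room, Section}, so {Course, StudentID} → {Room, Section} does not hold.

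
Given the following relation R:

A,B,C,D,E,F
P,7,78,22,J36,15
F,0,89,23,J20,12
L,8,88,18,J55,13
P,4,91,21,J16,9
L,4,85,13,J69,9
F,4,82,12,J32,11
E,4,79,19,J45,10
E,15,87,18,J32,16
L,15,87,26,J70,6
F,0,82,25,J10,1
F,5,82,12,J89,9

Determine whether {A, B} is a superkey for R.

Two distinct rows share (A=F, B=0), so {A, B} does not determine every attribute — not a superkey.

No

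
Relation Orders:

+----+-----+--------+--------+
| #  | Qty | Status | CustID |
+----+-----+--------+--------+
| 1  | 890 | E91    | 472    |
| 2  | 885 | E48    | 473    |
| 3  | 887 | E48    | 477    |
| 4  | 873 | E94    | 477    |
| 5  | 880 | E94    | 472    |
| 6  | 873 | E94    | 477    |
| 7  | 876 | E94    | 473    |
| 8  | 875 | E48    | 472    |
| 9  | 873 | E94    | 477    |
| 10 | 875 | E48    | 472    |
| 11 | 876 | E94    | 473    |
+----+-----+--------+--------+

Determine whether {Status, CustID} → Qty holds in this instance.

(Status=E91, CustID=472): row 1 → Qty = 890 ✓
(Status=E48, CustID=473): row 2 → Qty = 885 ✓
(Status=E48, CustID=477): row 3 → Qty = 887 ✓
(Status=E94, CustID=477): rows 4, 6, 9 → Qty = 873, 873, 873 ✓
(Status=E94, CustID=472): row 5 → Qty = 880 ✓
(Status=E94, CustID=473): rows 7, 11 → Qty = 876, 876 ✓
(Status=E48, CustID=472): rows 8, 10 → Qty = 875, 875 ✓
Every {Status, CustID} value is associated with a single Qty value, so {Status, CustID} → Qty holds.

Yes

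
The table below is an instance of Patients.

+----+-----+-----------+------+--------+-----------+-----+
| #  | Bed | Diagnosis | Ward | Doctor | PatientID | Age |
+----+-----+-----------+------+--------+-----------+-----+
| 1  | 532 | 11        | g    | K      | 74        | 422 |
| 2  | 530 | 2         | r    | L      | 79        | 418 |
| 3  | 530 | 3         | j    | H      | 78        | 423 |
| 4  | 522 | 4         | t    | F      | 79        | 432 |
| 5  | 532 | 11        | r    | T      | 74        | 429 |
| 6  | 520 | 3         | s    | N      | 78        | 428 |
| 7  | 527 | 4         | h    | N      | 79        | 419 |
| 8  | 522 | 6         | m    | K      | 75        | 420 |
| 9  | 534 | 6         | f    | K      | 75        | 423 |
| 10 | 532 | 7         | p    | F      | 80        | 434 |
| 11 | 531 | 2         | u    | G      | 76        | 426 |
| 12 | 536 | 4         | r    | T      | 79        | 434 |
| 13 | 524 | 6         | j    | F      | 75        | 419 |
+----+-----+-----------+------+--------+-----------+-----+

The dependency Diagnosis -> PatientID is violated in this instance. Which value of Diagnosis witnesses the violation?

2

Diagnosis=11: rows 1, 5 → PatientID = 74, 74 ✓
Diagnosis=2: rows 2, 11 → PatientID takes values {79, 76} — violation
Diagnosis=3: rows 3, 6 → PatientID = 78, 78 ✓
Diagnosis=4: rows 4, 7, 12 → PatientID = 79, 79, 79 ✓
Diagnosis=6: rows 8, 9, 13 → PatientID = 75, 75, 75 ✓
Diagnosis=7: row 10 → PatientID = 80 ✓
The only Diagnosis value with inconsistent PatientID is Diagnosis=2.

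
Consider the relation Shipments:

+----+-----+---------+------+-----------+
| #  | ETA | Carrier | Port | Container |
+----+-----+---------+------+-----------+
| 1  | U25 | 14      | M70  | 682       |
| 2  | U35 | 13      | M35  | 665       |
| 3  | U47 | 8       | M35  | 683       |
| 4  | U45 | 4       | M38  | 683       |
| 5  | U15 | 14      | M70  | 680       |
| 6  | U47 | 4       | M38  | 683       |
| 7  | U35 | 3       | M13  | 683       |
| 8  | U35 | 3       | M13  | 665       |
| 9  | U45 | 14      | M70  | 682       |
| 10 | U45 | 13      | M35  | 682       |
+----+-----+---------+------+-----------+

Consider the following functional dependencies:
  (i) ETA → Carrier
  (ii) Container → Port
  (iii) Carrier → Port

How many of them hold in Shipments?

1

(i) ETA → Carrier: ETA=U35: rows 2, 7, 8 → Carrier takes values {13, 3} — violation; ETA=U47: rows 3, 6 → Carrier takes values {8, 4} — violation; ETA=U45: rows 4, 9, 10 → Carrier takes values {4, 14, 13} — violation — fails.
(ii) Container → Port: Container=682: rows 1, 9, 10 → Port takes values {M70, M35} — violation; Container=665: rows 2, 8 → Port takes values {M35, M13} — violation; Container=683: rows 3, 4, 6, 7 → Port takes values {M35, M38, M13} — violation — fails.
(iii) Carrier → Port: every LHS value maps to a single RHS value — holds.
1 of the 3 dependencies holds.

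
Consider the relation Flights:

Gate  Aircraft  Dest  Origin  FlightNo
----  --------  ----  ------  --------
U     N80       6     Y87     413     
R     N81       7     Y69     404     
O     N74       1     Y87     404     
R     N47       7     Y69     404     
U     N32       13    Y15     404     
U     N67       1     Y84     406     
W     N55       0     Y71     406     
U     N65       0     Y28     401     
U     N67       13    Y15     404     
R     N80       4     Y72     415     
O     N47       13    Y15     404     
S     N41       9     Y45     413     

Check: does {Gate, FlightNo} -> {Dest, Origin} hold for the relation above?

(Gate=U, FlightNo=413): 1 row → {Dest,Origin} = (6, Y87) ✓
(Gate=R, FlightNo=404): 2 rows → {Dest,Origin} = (7, Y69), (7, Y69) ✓
(Gate=O, FlightNo=404): 2 rows → {Dest,Origin} takes values {(1, Y87), (13, Y15)} — violation
(Gate=U, FlightNo=404): 2 rows → {Dest,Origin} = (13, Y15), (13, Y15) ✓
(Gate=U, FlightNo=406): 1 row → {Dest,Origin} = (1, Y84) ✓
(Gate=W, FlightNo=406): 1 row → {Dest,Origin} = (0, Y71) ✓
(Gate=U, FlightNo=401): 1 row → {Dest,Origin} = (0, Y28) ✓
(Gate=R, FlightNo=415): 1 row → {Dest,Origin} = (4, Y72) ✓
(Gate=S, FlightNo=413): 1 row → {Dest,Origin} = (9, Y45) ✓
Two rows agree on {Gate, FlightNo} but differ on {Dest, Origin}, so {Gate, FlightNo} -> {Dest, Origin} does not hold.

No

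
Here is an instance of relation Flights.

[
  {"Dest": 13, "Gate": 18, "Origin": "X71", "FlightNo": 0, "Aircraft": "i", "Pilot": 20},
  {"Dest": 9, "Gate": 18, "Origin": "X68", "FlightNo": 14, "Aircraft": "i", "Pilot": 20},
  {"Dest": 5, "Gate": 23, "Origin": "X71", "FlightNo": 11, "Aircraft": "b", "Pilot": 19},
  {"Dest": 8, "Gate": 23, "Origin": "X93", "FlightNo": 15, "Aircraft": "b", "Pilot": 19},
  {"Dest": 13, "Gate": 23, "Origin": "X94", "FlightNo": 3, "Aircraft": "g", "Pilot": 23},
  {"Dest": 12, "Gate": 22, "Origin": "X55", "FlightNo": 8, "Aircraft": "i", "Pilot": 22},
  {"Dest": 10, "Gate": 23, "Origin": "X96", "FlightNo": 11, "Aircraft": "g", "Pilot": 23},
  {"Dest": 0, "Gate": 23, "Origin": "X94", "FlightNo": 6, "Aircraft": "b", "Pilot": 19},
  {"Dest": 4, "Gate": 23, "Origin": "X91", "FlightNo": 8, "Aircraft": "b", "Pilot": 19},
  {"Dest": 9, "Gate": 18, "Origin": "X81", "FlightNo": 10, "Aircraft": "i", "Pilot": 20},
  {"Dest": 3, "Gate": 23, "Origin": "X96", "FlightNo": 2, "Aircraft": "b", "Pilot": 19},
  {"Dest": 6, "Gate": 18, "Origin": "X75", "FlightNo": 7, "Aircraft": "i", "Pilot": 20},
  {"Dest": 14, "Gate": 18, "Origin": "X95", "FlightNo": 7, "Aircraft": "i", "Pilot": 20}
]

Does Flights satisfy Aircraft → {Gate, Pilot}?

Aircraft=i: 6 rows → {Gate,Pilot} takes values {(18, 20), (22, 22)} — violation
Aircraft=b: 5 rows → {Gate,Pilot} = (23, 19), (23, 19), (23, 19), (23, 19), (23, 19) ✓
Aircraft=g: 2 rows → {Gate,Pilot} = (23, 23), (23, 23) ✓
Two rows agree on Aircraft but differ on {Gate, Pilot}, so Aircraft → {Gate, Pilot} does not hold.

No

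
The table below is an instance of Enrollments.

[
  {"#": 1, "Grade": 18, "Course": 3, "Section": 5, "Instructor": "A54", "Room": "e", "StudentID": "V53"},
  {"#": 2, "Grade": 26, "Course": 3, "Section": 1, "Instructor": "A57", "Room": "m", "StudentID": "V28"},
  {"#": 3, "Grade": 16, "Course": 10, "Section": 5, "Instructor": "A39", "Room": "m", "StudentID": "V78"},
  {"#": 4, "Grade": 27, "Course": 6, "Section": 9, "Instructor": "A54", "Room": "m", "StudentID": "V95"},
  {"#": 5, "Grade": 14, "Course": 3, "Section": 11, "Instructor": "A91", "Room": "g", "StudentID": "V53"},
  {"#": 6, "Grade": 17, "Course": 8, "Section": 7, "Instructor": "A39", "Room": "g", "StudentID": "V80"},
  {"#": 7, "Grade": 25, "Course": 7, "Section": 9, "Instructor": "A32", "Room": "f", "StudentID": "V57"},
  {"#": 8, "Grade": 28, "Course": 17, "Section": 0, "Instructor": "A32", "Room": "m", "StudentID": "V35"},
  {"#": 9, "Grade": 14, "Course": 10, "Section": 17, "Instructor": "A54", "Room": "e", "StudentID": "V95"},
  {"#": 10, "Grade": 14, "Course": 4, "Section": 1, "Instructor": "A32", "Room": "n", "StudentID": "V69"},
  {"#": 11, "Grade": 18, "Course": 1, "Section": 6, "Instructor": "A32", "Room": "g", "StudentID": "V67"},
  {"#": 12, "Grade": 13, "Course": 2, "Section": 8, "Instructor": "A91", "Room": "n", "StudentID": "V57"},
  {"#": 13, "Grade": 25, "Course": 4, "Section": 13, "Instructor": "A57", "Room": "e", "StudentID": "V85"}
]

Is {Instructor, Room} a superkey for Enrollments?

No

Rows 1 and 9 have the same {Instructor, Room} value (Instructor=A54, Room=e) but are distinct tuples, so {Instructor, Room} does not determine every attribute — not a superkey.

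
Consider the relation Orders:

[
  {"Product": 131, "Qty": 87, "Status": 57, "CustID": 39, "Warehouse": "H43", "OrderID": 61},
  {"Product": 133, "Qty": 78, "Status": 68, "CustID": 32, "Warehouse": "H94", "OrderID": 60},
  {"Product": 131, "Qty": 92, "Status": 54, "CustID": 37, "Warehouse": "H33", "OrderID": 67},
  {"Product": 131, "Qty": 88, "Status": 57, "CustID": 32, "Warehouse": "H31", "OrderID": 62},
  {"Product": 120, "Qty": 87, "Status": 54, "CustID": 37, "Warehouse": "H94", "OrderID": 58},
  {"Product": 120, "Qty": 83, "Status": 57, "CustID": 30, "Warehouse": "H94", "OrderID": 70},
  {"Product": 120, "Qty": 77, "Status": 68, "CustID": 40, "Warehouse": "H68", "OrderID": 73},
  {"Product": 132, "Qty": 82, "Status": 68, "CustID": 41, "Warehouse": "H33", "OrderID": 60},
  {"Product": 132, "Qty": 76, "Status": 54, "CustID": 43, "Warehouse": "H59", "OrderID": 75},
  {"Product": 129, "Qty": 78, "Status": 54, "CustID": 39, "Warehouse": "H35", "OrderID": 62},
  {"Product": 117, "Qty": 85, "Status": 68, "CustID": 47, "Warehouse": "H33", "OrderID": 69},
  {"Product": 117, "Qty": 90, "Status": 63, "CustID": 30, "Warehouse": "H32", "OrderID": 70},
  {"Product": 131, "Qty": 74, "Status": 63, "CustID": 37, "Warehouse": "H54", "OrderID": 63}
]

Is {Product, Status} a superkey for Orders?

No

Two distinct rows share (Product=131, Status=57), so {Product, Status} does not determine every attribute — not a superkey.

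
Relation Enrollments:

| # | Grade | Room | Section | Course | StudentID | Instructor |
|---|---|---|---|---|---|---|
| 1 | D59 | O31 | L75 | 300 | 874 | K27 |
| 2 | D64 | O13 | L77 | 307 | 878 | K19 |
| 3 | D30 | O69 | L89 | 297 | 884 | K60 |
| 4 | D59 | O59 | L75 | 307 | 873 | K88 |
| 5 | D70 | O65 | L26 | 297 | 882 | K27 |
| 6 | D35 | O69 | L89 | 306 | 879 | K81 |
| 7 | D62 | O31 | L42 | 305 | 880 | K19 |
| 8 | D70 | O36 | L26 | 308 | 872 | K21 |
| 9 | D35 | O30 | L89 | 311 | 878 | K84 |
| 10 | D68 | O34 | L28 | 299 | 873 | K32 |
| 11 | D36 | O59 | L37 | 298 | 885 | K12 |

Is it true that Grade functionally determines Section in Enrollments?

Yes

Grade=D59: rows 1, 4 → Section = L75, L75 ✓
Grade=D64: row 2 → Section = L77 ✓
Grade=D30: row 3 → Section = L89 ✓
Grade=D70: rows 5, 8 → Section = L26, L26 ✓
Grade=D35: rows 6, 9 → Section = L89, L89 ✓
Grade=D62: row 7 → Section = L42 ✓
Grade=D68: row 10 → Section = L28 ✓
Grade=D36: row 11 → Section = L37 ✓
Every Grade value is associated with a single Section value, so Grade → Section holds.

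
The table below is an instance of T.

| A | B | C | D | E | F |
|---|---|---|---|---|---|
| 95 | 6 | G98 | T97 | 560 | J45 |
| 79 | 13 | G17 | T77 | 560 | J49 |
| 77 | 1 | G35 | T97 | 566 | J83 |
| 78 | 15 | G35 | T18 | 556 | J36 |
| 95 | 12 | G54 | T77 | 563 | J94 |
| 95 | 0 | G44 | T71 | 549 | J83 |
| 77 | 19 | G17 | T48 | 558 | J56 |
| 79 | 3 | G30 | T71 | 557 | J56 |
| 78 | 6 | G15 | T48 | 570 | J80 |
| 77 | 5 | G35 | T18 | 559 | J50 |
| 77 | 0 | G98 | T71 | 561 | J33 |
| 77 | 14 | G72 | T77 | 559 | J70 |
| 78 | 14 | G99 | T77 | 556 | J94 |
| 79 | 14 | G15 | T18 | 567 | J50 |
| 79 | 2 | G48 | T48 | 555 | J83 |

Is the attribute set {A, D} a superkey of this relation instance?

Yes

All 15 rows have distinct {A, D} values, so {A, D} → (all attributes) holds and {A, D} is a superkey.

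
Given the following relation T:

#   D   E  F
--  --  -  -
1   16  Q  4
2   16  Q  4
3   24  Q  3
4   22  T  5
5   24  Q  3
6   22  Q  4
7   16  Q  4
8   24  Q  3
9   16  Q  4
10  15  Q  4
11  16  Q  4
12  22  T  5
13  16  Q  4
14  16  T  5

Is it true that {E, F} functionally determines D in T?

(E=Q, F=4): rows 1, 2, 6, 7, 9, 10, 11, 13 → D takes values {16, 22, 15} — violation
(E=Q, F=3): rows 3, 5, 8 → D = 24, 24, 24 ✓
(E=T, F=5): rows 4, 12, 14 → D takes values {22, 16} — violation
Two rows agree on {E, F} but differ on D, so {E, F} -> D does not hold.

No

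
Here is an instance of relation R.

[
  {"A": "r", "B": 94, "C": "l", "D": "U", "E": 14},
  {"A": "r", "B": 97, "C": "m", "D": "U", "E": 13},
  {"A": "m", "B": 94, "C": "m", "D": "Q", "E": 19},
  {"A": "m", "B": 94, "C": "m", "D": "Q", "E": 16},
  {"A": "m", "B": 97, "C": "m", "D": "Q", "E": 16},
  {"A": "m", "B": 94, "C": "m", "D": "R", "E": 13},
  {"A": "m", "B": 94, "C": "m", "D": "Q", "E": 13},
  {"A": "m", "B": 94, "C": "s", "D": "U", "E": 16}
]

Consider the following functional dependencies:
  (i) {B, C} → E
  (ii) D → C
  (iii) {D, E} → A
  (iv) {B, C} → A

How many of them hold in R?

1

(i) {B, C} → E: (B=97, C=m): 2 rows → E takes values {13, 16} — violation; (B=94, C=m): 4 rows → E takes values {19, 16, 13} — violation — fails.
(ii) D → C: D=U: 3 rows → C takes values {l, m, s} — violation — fails.
(iii) {D, E} → A: every LHS value maps to a single RHS value — holds.
(iv) {B, C} → A: (B=97, C=m): 2 rows → A takes values {r, m} — violation — fails.
1 of the 4 dependencies holds.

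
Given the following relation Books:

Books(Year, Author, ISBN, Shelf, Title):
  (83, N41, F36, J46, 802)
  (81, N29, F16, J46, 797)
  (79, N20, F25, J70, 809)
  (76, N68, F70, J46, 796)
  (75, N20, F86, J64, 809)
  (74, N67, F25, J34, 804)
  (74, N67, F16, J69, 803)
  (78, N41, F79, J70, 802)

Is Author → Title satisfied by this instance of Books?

No

Author=N41: 2 rows → Title = 802, 802 ✓
Author=N29: 1 row → Title = 797 ✓
Author=N20: 2 rows → Title = 809, 809 ✓
Author=N68: 1 row → Title = 796 ✓
Author=N67: 2 rows → Title takes values {804, 803} — violation
Two rows agree on Author but differ on Title, so Author → Title does not hold.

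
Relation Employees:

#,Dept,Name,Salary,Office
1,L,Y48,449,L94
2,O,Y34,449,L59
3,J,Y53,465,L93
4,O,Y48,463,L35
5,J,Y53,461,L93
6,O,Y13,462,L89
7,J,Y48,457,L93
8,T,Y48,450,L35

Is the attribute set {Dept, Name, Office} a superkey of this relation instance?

No

Rows 3 and 5 have the same {Dept, Name, Office} value (Dept=J, Name=Y53, Office=L93) but are distinct tuples, so {Dept, Name, Office} does not determine every attribute — not a superkey.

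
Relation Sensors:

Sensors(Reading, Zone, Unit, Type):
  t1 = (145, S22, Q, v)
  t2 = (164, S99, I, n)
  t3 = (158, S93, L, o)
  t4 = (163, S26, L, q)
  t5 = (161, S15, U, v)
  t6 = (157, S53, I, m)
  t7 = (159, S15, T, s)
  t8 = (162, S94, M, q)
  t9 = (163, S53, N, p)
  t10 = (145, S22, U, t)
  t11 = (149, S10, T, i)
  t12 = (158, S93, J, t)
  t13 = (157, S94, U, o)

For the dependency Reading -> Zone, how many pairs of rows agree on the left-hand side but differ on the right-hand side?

2

Reading=145: all 2 rows agree on Zone — 0 pairs.
Reading=158: all 2 rows agree on Zone — 0 pairs.
Reading=163: violating pairs (4,9) — 1 pair.
Reading=157: violating pairs (6,13) — 1 pair.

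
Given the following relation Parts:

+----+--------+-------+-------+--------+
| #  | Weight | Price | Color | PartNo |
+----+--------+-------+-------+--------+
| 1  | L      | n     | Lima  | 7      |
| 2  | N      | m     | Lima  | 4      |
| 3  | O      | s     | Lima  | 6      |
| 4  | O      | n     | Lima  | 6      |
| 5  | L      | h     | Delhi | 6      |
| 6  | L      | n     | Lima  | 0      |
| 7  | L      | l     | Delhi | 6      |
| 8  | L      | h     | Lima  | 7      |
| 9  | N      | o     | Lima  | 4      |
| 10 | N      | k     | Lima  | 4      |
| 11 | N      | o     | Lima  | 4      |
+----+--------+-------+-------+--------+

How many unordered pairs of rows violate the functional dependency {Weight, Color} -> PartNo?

(Weight=L, Color=Lima): violating pairs (1,6), (6,8) — 2 pairs.
(Weight=N, Color=Lima): all 4 rows agree on PartNo — 0 pairs.
(Weight=O, Color=Lima): all 2 rows agree on PartNo — 0 pairs.
(Weight=L, Color=Delhi): all 2 rows agree on PartNo — 0 pairs.

2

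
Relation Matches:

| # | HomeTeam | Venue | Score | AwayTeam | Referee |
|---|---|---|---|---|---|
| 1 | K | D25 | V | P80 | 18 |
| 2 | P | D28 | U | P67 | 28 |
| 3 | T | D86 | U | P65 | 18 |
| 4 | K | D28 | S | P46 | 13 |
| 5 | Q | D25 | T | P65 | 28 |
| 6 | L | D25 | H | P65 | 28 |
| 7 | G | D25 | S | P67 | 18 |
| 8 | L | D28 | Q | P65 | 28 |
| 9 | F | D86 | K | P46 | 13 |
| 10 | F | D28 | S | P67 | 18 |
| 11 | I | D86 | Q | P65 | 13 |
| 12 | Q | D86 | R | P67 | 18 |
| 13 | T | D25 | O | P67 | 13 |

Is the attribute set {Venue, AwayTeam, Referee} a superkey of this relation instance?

Rows 5 and 6 have the same {Venue, AwayTeam, Referee} value (Venue=D25, AwayTeam=P65, Referee=28) but are distinct tuples, so {Venue, AwayTeam, Referee} does not determine every attribute — not a superkey.

No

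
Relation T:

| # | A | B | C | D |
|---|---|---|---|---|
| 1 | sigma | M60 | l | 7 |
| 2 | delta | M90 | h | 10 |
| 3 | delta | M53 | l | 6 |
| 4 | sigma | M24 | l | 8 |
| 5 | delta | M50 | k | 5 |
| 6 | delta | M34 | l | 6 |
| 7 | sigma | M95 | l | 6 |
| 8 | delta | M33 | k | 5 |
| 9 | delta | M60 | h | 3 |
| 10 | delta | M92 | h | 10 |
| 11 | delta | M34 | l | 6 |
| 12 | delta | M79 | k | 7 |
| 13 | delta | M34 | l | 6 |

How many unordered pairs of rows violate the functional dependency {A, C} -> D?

(A=sigma, C=l): violating pairs (1,4), (1,7), (4,7) — 3 pairs.
(A=delta, C=h): violating pairs (2,9), (9,10) — 2 pairs.
(A=delta, C=l): all 4 rows agree on D — 0 pairs.
(A=delta, C=k): violating pairs (5,12), (8,12) — 2 pairs.

7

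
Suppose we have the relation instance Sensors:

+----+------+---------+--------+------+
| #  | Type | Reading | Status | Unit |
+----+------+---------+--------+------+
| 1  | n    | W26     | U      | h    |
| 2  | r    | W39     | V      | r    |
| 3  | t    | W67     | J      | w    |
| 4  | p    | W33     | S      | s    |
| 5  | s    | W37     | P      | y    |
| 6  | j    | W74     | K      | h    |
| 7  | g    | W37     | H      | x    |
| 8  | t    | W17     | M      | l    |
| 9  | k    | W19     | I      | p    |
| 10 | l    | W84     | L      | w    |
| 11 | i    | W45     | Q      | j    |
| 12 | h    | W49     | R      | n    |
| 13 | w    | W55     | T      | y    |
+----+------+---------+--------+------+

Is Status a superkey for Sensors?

All 13 rows have distinct Status values, so Status → (all attributes) holds and Status is a superkey.

Yes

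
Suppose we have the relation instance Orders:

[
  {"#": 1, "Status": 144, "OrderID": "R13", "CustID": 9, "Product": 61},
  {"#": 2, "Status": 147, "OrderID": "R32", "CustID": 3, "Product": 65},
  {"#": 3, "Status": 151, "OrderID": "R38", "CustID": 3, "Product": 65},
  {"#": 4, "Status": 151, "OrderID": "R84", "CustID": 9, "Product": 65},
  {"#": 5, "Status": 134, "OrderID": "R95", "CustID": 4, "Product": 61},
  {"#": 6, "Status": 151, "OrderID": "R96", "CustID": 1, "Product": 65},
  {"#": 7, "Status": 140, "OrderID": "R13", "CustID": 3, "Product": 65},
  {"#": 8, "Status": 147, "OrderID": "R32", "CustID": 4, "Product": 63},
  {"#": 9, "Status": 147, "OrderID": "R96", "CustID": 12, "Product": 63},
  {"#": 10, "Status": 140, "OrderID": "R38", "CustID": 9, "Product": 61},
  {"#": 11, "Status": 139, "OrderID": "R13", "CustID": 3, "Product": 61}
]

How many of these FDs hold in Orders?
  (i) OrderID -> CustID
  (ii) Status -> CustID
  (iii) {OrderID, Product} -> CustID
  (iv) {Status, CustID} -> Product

(i) OrderID -> CustID: OrderID=R13: rows 1, 7, 11 → CustID takes values {9, 3} — violation; OrderID=R32: rows 2, 8 → CustID takes values {3, 4} — violation; OrderID=R38: rows 3, 10 → CustID takes values {3, 9} — violation; OrderID=R96: rows 6, 9 → CustID takes values {1, 12} — violation — fails.
(ii) Status -> CustID: Status=147: rows 2, 8, 9 → CustID takes values {3, 4, 12} — violation; Status=151: rows 3, 4, 6 → CustID takes values {3, 9, 1} — violation; Status=140: rows 7, 10 → CustID takes values {3, 9} — violation — fails.
(iii) {OrderID, Product} -> CustID: (OrderID=R13, Product=61): rows 1, 11 → CustID takes values {9, 3} — violation — fails.
(iv) {Status, CustID} -> Product: every LHS value maps to a single RHS value — holds.
1 of the 4 dependencies holds.

1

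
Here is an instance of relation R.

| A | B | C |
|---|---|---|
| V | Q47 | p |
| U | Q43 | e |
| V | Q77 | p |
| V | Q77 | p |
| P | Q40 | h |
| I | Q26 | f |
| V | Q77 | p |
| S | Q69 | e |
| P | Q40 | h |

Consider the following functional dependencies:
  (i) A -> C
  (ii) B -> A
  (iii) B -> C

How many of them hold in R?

(i) A -> C: every LHS value maps to a single RHS value — holds.
(ii) B -> A: every LHS value maps to a single RHS value — holds.
(iii) B -> C: every LHS value maps to a single RHS value — holds.
3 of the 3 dependencies hold.

3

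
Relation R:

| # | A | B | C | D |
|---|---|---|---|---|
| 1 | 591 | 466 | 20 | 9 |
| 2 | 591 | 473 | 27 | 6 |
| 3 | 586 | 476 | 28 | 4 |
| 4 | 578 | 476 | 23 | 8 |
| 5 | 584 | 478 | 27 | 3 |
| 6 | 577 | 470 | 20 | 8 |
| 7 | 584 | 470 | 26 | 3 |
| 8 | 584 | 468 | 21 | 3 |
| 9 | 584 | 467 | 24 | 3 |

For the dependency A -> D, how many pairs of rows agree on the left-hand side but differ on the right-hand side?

1

A=591: violating pairs (1,2) — 1 pair.
A=584: all 4 rows agree on D — 0 pairs.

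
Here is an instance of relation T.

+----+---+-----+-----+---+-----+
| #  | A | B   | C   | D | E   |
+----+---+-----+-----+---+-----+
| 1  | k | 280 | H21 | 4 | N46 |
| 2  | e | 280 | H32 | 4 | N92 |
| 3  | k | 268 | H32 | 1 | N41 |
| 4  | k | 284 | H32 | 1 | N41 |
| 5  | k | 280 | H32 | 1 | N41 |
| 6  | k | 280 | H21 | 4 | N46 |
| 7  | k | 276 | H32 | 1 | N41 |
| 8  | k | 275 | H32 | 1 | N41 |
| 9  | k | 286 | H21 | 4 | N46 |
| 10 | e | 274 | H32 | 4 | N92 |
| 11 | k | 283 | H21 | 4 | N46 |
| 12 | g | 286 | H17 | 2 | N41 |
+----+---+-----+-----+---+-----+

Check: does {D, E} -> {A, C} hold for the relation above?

Yes

(D=4, E=N46): rows 1, 6, 9, 11 → {A,C} = (k, H21), (k, H21), (k, H21), (k, H21) ✓
(D=4, E=N92): rows 2, 10 → {A,C} = (e, H32), (e, H32) ✓
(D=1, E=N41): rows 3, 4, 5, 7, 8 → {A,C} = (k, H32), (k, H32), (k, H32), (k, H32), (k, H32) ✓
(D=2, E=N41): row 12 → {A,C} = (g, H17) ✓
Every {D, E} value is associated with a single {A, C} value, so {D, E} -> {A, C} holds.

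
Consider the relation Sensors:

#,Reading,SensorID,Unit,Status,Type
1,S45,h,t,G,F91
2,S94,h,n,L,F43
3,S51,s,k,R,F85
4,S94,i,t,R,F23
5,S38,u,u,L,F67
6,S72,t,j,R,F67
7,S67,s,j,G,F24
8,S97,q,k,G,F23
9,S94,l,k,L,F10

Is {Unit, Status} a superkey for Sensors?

Yes

All 9 rows have distinct {Unit, Status} values, so {Unit, Status} → (all attributes) holds and {Unit, Status} is a superkey.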